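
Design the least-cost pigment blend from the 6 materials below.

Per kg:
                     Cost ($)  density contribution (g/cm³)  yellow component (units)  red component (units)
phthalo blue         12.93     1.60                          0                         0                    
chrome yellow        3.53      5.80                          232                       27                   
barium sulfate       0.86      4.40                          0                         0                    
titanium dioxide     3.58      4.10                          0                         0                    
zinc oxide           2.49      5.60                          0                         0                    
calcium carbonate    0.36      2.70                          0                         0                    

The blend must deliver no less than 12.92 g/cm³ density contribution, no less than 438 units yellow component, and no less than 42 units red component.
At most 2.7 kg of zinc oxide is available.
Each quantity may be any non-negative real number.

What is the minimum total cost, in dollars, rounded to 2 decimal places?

Let x1 = kg of phthalo blue, x2 = kg of chrome yellow, x3 = kg of barium sulfate, x4 = kg of titanium dioxide, x5 = kg of zinc oxide, x6 = kg of calcium carbonate.
Minimise 12.93x1 + 3.53x2 + 0.86x3 + 3.58x4 + 2.49x5 + 0.36x6 subject to:
  1.6x1 + 5.8x2 + 4.4x3 + 4.1x4 + 5.6x5 + 2.7x6 ≥ 12.92   (density contribution)
  232x2 ≥ 438   (yellow component)
  27x2 ≥ 42   (red component)
  x5 ≤ 2.7
  x1, x2, x3, x4, x5, x6 ≥ 0.
The cheapest feasible vertex uses only chrome yellow, calcium carbonate; phthalo blue, barium sulfate, titanium dioxide, zinc oxide are not used. There the density contribution and yellow component constraints are tight.
That vertex is x2 = 1.888, x6 = 0.7296.
Total cost: 3.53·1.888 + 0.36·0.7296 = 6.9273.

$6.93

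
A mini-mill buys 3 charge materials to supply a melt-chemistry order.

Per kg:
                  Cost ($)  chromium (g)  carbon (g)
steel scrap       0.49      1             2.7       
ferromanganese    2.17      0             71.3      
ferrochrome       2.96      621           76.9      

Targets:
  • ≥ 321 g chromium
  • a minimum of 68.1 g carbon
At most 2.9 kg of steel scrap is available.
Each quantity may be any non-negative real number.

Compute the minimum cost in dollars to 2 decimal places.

$2.39

Treat it as an LP. Let x1 = kg of steel scrap, x2 = kg of ferromanganese, x3 = kg of ferrochrome.
Minimise 0.49x1 + 2.17x2 + 2.96x3 with:
  1x1 + 621x3 ≥ 321   (chromium)
  2.7x1 + 71.3x2 + 76.9x3 ≥ 68.1   (carbon)
  x1 ≤ 2.9
  x1, x2, x3 ≥ 0.
The minimum-cost mix takes nothing from steel scrap — only ferromanganese, ferrochrome. There the chromium and carbon constraints are tight.
That vertex is x2 = 0.3976, x3 = 0.5169.
Total cost: 2.17·0.3976 + 2.96·0.5169 = 2.3928.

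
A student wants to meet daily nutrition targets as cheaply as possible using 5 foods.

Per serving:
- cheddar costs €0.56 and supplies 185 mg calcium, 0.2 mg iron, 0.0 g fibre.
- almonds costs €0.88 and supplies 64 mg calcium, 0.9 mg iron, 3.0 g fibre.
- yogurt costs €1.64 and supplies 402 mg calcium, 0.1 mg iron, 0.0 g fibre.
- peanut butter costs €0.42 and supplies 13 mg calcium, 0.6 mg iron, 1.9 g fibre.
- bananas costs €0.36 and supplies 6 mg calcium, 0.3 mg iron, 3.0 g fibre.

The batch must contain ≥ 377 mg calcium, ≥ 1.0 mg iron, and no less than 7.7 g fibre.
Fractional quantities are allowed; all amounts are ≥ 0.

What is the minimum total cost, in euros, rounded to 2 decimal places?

€2.02

Treat it as an LP. Let x1 = servings of cheddar, x2 = servings of almonds, x3 = servings of yogurt, x4 = servings of peanut butter, x5 = servings of bananas.
min 0.56x1 + 0.88x2 + 1.64x3 + 0.42x4 + 0.36x5 with:
  185x1 + 64x2 + 402x3 + 13x4 + 6x5 ≥ 377   (calcium)
  0.2x1 + 0.9x2 + 0.1x3 + 0.6x4 + 0.3x5 ≥ 1   (iron)
  3x2 + 1.9x4 + 3x5 ≥ 7.7   (fibre)
  x1, x2, x3, x4, x5 ≥ 0.
The optimal basis is {cheddar, bananas}; almonds, yogurt, peanut butter drop out. The calcium and fibre requirements are met with equality.
Optimal quantities: cheddar = 1.955 servings, bananas = 2.567 servings.
Hence cost = 0.56·1.955 + 0.36·2.567 = €2.0189.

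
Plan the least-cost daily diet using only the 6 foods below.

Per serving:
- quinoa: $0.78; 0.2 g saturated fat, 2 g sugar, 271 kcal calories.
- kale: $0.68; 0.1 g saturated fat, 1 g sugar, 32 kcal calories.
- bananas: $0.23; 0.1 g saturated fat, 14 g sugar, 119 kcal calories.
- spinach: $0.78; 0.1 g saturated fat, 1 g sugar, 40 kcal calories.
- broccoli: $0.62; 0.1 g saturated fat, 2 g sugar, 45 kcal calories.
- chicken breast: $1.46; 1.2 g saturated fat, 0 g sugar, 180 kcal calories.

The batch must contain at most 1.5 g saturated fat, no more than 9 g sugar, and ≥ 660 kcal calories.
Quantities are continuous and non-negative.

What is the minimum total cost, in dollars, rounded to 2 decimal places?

$1.86

Let x1 = servings of quinoa, x2 = servings of kale, x3 = servings of bananas, x4 = servings of spinach, x5 = servings of broccoli, x6 = servings of chicken breast.
Minimise 0.78x1 + 0.68x2 + 0.23x3 + 0.78x4 + 0.62x5 + 1.46x6 with:
  0.2x1 + 0.1x2 + 0.1x3 + 0.1x4 + 0.1x5 + 1.2x6 ≤ 1.5   (saturated fat)
  2x1 + 1x2 + 14x3 + 1x4 + 2x5 ≤ 9   (sugar)
  271x1 + 32x2 + 119x3 + 40x4 + 45x5 + 180x6 ≥ 660   (calories)
  x1, x2, x3, x4, x5, x6 ≥ 0.
At the optimum only quinoa, bananas are positive (kale, spinach, broccoli, chicken breast = 0). There the sugar and calories constraints are tight.
Optimal quantities: quinoa = 2.297 servings, bananas = 0.3147 servings.
Total cost: 0.78·2.297 + 0.23·0.3147 = 1.8640.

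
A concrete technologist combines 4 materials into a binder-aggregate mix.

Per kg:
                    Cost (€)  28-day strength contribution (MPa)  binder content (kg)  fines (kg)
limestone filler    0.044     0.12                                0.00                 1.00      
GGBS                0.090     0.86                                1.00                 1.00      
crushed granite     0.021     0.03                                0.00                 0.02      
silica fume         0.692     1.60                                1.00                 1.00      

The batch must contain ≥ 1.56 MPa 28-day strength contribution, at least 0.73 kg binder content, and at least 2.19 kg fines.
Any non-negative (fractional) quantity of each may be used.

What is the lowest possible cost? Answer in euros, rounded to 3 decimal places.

€0.177

Set it up as a linear program. Let x1 = kg of limestone filler, x2 = kg of GGBS, x3 = kg of crushed granite, x4 = kg of silica fume.
Minimise 0.044x1 + 0.09x2 + 0.021x3 + 0.692x4 subject to:
  0.12x1 + 0.86x2 + 0.03x3 + 1.6x4 ≥ 1.56   (28-day strength contribution)
  1x2 + 1x4 ≥ 0.73   (binder content)
  1x1 + 1x2 + 0.02x3 + 1x4 ≥ 2.19   (fines)
  x1, x2, x3, x4 ≥ 0.
The optimal basis is {limestone filler, GGBS}; crushed granite, silica fume drop out. There the 28-day strength contribution and fines constraints are tight.
That vertex is x1 = 0.437, x2 = 1.753.
Total cost: 0.044·0.437 + 0.09·1.753 = 0.17700.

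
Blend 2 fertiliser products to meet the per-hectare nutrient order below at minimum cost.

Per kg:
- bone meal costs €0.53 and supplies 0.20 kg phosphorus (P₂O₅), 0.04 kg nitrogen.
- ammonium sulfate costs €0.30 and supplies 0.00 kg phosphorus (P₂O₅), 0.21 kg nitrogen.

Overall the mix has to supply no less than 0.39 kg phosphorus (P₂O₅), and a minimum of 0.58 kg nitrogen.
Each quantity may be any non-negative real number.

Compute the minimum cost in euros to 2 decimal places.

Let x1 = kg of bone meal, x2 = kg of ammonium sulfate.
Minimize 0.53x1 + 0.3x2 subject to:
  0.2x1 ≥ 0.39   (phosphorus (P₂O₅))
  0.04x1 + 0.21x2 ≥ 0.58   (nitrogen)
  x1, x2 ≥ 0.
Both inputs are positive at the optimum. The phosphorus (P₂O₅) and nitrogen requirements are met with equality.
So bone meal = 1.95 kg, ammonium sulfate = 2.39 kg.
Hence cost = 0.53·1.95 + 0.3·2.39 = €1.7505.

€1.75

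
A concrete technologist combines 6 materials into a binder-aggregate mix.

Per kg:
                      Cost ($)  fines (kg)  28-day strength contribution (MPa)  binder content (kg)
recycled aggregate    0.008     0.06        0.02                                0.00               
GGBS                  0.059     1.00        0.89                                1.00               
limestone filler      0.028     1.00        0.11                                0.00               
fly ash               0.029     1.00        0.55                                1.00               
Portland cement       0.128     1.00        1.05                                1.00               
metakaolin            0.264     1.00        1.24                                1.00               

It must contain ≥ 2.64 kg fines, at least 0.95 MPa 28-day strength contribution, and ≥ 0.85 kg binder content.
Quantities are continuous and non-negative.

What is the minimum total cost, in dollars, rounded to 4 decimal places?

$0.0754

This is a linear program. Let x1 = kg of recycled aggregate, x2 = kg of GGBS, x3 = kg of limestone filler, x4 = kg of fly ash, x5 = kg of Portland cement, x6 = kg of metakaolin.
Minimise 0.008x1 + 0.059x2 + 0.028x3 + 0.029x4 + 0.128x5 + 0.264x6 s.t.:
  0.06x1 + 1x2 + 1x3 + 1x4 + 1x5 + 1x6 ≥ 2.64   (fines)
  0.02x1 + 0.89x2 + 0.11x3 + 0.55x4 + 1.05x5 + 1.24x6 ≥ 0.95   (28-day strength contribution)
  1x2 + 1x4 + 1x5 + 1x6 ≥ 0.85   (binder content)
  x1, x2, x3, x4, x5, x6 ≥ 0.
The optimal basis is {limestone filler, fly ash}; recycled aggregate, GGBS, Portland cement, metakaolin drop out. There the fines and 28-day strength contribution constraints are tight.
Solving gives x3 = 1.141, x4 = 1.499.
Total cost: 0.028·1.141 + 0.029·1.499 = 0.075419.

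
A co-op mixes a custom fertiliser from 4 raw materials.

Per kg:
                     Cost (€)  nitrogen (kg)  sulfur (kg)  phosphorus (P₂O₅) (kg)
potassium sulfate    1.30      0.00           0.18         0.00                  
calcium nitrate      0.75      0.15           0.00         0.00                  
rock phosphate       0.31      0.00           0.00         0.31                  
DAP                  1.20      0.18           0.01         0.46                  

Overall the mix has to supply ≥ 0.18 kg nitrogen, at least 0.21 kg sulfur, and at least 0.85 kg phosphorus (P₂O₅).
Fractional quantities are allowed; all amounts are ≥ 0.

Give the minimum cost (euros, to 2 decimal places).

Let x1 = kg of potassium sulfate, x2 = kg of calcium nitrate, x3 = kg of rock phosphate, x4 = kg of DAP.
Minimize 1.3x1 + 0.75x2 + 0.31x3 + 1.2x4 subject to:
  0.15x2 + 0.18x4 ≥ 0.18   (nitrogen)
  0.18x1 + 0.01x4 ≥ 0.21   (sulfur)
  0.31x3 + 0.46x4 ≥ 0.85   (phosphorus (P₂O₅))
  x1, x2, x3, x4 ≥ 0.
The optimal basis is {potassium sulfate, rock phosphate, DAP}; calcium nitrate drops out. There the nitrogen, sulfur, phosphorus (P₂O₅) constraints are tight.
So potassium sulfate = 1.111 kg, rock phosphate = 1.258 kg, DAP = 1 kg.
Hence cost = 1.3·1.111 + 0.31·1.258 + 1.2·1 = €3.0343.

€3.03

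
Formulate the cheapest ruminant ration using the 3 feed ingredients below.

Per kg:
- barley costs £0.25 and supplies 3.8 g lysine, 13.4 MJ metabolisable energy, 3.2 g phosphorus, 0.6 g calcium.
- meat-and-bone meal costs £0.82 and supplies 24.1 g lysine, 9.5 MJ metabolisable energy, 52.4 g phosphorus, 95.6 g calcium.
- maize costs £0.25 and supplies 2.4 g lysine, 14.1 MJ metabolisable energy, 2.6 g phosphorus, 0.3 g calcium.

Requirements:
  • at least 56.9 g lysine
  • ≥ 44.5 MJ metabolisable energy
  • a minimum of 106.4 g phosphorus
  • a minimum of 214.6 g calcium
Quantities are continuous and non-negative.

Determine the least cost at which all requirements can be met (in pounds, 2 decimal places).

£2.25

Set it up as a linear program. Let x1 = kg of barley, x2 = kg of meat-and-bone meal, x3 = kg of maize.
Minimize 0.25x1 + 0.82x2 + 0.25x3 subject to:
  3.8x1 + 24.1x2 + 2.4x3 ≥ 56.9   (lysine)
  13.4x1 + 9.5x2 + 14.1x3 ≥ 44.5   (metabolisable energy)
  3.2x1 + 52.4x2 + 2.6x3 ≥ 106.4   (phosphorus)
  0.6x1 + 95.6x2 + 0.3x3 ≥ 214.6   (calcium)
  x1, x2, x3 ≥ 0.
At the optimum only meat-and-bone meal, maize are positive (barley = 0). The metabolisable energy and calcium requirements are met with equality.
That vertex is x2 = 2.24, x3 = 1.647.
Hence cost = 0.82·2.24 + 0.25·1.647 = £2.2486.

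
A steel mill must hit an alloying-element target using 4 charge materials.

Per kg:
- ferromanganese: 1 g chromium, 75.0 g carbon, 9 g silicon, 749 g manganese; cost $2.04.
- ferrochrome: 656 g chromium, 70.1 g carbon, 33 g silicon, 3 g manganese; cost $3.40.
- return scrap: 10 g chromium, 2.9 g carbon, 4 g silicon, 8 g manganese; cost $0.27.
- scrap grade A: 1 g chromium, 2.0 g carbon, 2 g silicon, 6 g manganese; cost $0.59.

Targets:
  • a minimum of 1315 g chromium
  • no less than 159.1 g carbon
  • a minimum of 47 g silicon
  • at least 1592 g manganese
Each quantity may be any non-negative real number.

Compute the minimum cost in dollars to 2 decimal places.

Let x1 = kg of ferromanganese, x2 = kg of ferrochrome, x3 = kg of return scrap, x4 = kg of scrap grade A.
Minimize 2.04x1 + 3.4x2 + 0.27x3 + 0.59x4 subject to:
  1x1 + 656x2 + 10x3 + 1x4 ≥ 1315   (chromium)
  75x1 + 70.1x2 + 2.9x3 + 2x4 ≥ 159.1   (carbon)
  9x1 + 33x2 + 4x3 + 2x4 ≥ 47   (silicon)
  749x1 + 3x2 + 8x3 + 6x4 ≥ 1592   (manganese)
  x1, x2, x3, x4 ≥ 0.
The minimum-cost mix takes nothing from return scrap, scrap grade A — only ferromanganese, ferrochrome. There the chromium and manganese constraints are tight.
Solving gives x1 = 2.117, x2 = 2.001.
Objective = 2.04·2.117 + 3.4·2.001 = 11.1221.

$11.12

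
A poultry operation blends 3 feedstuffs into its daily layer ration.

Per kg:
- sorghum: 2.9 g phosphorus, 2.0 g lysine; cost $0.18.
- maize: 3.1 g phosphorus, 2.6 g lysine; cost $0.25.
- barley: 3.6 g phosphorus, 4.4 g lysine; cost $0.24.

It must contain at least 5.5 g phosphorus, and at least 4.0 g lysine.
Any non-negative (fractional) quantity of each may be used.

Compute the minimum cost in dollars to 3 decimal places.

Treat it as an LP. Let x1 = kg of sorghum, x2 = kg of maize, x3 = kg of barley.
Minimise 0.18x1 + 0.25x2 + 0.24x3 subject to:
  2.9x1 + 3.1x2 + 3.6x3 ≥ 5.5   (phosphorus)
  2x1 + 2.6x2 + 4.4x3 ≥ 4   (lysine)
  x1, x2, x3 ≥ 0.
The minimum-cost mix takes nothing from maize — only sorghum, barley. The phosphorus and lysine requirements are met with equality.
Optimal quantities: sorghum = 1.763 kg, barley = 0.1079 kg.
Total cost: 0.18·1.763 + 0.24·0.1079 = 0.34324.

$0.343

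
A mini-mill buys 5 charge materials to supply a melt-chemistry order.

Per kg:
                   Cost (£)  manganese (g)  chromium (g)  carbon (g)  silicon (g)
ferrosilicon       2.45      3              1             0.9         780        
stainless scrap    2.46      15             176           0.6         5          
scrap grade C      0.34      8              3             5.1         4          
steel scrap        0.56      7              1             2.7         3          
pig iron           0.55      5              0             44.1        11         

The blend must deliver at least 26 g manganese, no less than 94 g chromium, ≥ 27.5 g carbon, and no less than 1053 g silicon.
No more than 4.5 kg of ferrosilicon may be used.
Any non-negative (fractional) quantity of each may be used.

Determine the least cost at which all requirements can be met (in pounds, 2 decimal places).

Let x1 = kg of ferrosilicon, x2 = kg of stainless scrap, x3 = kg of scrap grade C, x4 = kg of steel scrap, x5 = kg of pig iron.
Minimise 2.45x1 + 2.46x2 + 0.34x3 + 0.56x4 + 0.55x5 with:
  3x1 + 15x2 + 8x3 + 7x4 + 5x5 ≥ 26   (manganese)
  1x1 + 176x2 + 3x3 + 1x4 ≥ 94   (chromium)
  0.9x1 + 0.6x2 + 5.1x3 + 2.7x4 + 44.1x5 ≥ 27.5   (carbon)
  780x1 + 5x2 + 4x3 + 3x4 + 11x5 ≥ 1053   (silicon)
  x1 ≤ 4.5
  x1, x2, x3, x4, x5 ≥ 0.
The minimum-cost mix takes nothing from steel scrap — only ferrosilicon, stainless scrap, scrap grade C, pig iron. Binding constraints: manganese, chromium, carbon, silicon.
So ferrosilicon = 1.333 kg, stainless scrap = 0.5 kg, scrap grade C = 1.557 kg, pig iron = 0.4096 kg.
Cost = 2.45·1.333 + 2.46·0.5 + 0.34·1.557 + 0.55·0.4096 = 5.2505.

£5.25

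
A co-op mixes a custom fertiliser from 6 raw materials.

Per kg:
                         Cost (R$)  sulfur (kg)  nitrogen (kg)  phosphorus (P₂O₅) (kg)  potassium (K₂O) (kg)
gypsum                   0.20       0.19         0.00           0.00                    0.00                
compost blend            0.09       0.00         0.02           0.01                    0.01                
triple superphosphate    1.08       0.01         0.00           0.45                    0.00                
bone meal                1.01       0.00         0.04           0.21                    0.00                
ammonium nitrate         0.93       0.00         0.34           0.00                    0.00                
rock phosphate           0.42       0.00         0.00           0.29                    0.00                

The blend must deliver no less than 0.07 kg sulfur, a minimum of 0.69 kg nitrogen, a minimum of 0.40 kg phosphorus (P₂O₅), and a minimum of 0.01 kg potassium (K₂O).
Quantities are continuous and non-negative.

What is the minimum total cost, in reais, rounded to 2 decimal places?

R$2.56

Let x1 = kg of gypsum, x2 = kg of compost blend, x3 = kg of triple superphosphate, x4 = kg of bone meal, x5 = kg of ammonium nitrate, x6 = kg of rock phosphate.
Minimise 0.2x1 + 0.09x2 + 1.08x3 + 1.01x4 + 0.93x5 + 0.42x6 subject to:
  0.19x1 + 0.01x3 ≥ 0.07   (sulfur)
  0.02x2 + 0.04x4 + 0.34x5 ≥ 0.69   (nitrogen)
  0.01x2 + 0.45x3 + 0.21x4 + 0.29x6 ≥ 0.4   (phosphorus (P₂O₅))
  0.01x2 ≥ 0.01   (potassium (K₂O))
  x1, x2, x3, x4, x5, x6 ≥ 0.
The cheapest feasible vertex uses only gypsum, compost blend, ammonium nitrate, rock phosphate; triple superphosphate, bone meal are not used. Binding constraints: sulfur, nitrogen, phosphorus (P₂O₅), potassium (K₂O).
So gypsum = 0.3684 kg, compost blend = 1 kg, ammonium nitrate = 1.971 kg, rock phosphate = 1.345 kg.
Cost = 0.2·0.3684 + 0.09·1 + 0.93·1.971 + 0.42·1.345 = 2.5616.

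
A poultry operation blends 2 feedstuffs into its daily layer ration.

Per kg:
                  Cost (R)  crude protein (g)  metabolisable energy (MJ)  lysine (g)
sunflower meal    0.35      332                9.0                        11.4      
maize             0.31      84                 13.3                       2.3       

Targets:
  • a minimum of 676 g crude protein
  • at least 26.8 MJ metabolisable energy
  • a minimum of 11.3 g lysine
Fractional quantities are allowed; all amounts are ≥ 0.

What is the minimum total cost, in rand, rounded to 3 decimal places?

R0.883

This is a linear program. Let x1 = kg of sunflower meal, x2 = kg of maize.
Minimise 0.35x1 + 0.31x2 with:
  332x1 + 84x2 ≥ 676   (crude protein)
  9x1 + 13.3x2 ≥ 26.8   (metabolisable energy)
  11.4x1 + 2.3x2 ≥ 11.3   (lysine)
  x1, x2 ≥ 0.
Both inputs are positive at the optimum. The crude protein and metabolisable energy requirements are met with equality.
Optimal quantities: sunflower meal = 1.842 kg, maize = 0.7688 kg.
Objective = 0.35·1.842 + 0.31·0.7688 = 0.88303.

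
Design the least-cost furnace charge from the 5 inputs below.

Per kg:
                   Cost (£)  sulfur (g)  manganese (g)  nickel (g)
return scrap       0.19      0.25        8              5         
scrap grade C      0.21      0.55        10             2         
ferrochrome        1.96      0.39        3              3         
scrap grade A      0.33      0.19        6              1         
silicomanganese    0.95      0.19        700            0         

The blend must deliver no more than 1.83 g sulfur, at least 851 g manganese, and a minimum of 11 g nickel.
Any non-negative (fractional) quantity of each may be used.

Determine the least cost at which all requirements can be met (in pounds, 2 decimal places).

Treat it as an LP. Let x1 = kg of return scrap, x2 = kg of scrap grade C, x3 = kg of ferrochrome, x4 = kg of scrap grade A, x5 = kg of silicomanganese.
min 0.19x1 + 0.21x2 + 1.96x3 + 0.33x4 + 0.95x5 with:
  0.25x1 + 0.55x2 + 0.39x3 + 0.19x4 + 0.19x5 ≤ 1.83   (sulfur)
  8x1 + 10x2 + 3x3 + 6x4 + 700x5 ≥ 851   (manganese)
  5x1 + 2x2 + 3x3 + 1x4 ≥ 11   (nickel)
  x1, x2, x3, x4, x5 ≥ 0.
The minimum-cost mix takes nothing from scrap grade C, ferrochrome, scrap grade A — only return scrap, silicomanganese. The manganese and nickel requirements are met with equality.
That vertex is x1 = 2.2, x5 = 1.191.
Objective = 0.19·2.2 + 0.95·1.191 = 1.5495.

£1.55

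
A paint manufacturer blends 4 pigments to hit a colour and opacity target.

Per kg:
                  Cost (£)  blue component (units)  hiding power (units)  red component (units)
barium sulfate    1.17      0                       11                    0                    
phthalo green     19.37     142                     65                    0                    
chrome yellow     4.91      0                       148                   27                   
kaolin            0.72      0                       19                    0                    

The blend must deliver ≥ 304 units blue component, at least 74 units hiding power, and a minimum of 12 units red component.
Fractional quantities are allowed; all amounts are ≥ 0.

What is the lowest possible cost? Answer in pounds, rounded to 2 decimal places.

Let x1 = kg of barium sulfate, x2 = kg of phthalo green, x3 = kg of chrome yellow, x4 = kg of kaolin.
Minimize 1.17x1 + 19.37x2 + 4.91x3 + 0.72x4 with:
  142x2 ≥ 304   (blue component)
  11x1 + 65x2 + 148x3 + 19x4 ≥ 74   (hiding power)
  27x3 ≥ 12   (red component)
  x1, x2, x3, x4 ≥ 0.
At the optimum only phthalo green, chrome yellow are positive (barium sulfate, kaolin = 0). Binding constraints: blue component and red component.
Optimal quantities: phthalo green = 2.141 kg, chrome yellow = 0.4444 kg.
Cost = 19.37·2.141 + 4.91·0.4444 = 43.6532.

£43.65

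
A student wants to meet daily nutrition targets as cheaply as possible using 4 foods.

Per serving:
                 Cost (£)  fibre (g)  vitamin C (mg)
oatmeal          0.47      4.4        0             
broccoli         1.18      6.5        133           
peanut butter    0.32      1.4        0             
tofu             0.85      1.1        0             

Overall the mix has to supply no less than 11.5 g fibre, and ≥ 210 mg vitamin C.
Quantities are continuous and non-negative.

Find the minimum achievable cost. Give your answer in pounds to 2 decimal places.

£2.00

Let x1 = servings of oatmeal, x2 = servings of broccoli, x3 = servings of peanut butter, x4 = servings of tofu.
Minimize 0.47x1 + 1.18x2 + 0.32x3 + 0.85x4 subject to:
  4.4x1 + 6.5x2 + 1.4x3 + 1.1x4 ≥ 11.5   (fibre)
  133x2 ≥ 210   (vitamin C)
  x1, x2, x3, x4 ≥ 0.
The cheapest feasible vertex uses only oatmeal, broccoli; peanut butter, tofu are not used. There the fibre and vitamin C constraints are tight.
That vertex is x1 = 0.2811, x2 = 1.579.
Cost = 0.47·0.2811 + 1.18·1.579 = 1.9953.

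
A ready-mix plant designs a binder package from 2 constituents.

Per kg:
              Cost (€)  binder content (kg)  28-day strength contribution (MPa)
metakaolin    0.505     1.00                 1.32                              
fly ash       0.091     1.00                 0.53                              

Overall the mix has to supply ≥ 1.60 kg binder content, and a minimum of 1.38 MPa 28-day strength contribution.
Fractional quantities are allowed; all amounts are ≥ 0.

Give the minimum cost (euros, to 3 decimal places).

Let x1 = kg of metakaolin, x2 = kg of fly ash.
Minimize 0.505x1 + 0.091x2 subject to:
  1x1 + 1x2 ≥ 1.6   (binder content)
  1.32x1 + 0.53x2 ≥ 1.38   (28-day strength contribution)
  x1, x2 ≥ 0.
The cheapest feasible vertex uses only fly ash; metakaolin is not used. Binding constraint: 28-day strength contribution.
Optimal quantities: fly ash = 2.604 kg.
Objective = 0.091·2.604 = 0.23696.

€0.237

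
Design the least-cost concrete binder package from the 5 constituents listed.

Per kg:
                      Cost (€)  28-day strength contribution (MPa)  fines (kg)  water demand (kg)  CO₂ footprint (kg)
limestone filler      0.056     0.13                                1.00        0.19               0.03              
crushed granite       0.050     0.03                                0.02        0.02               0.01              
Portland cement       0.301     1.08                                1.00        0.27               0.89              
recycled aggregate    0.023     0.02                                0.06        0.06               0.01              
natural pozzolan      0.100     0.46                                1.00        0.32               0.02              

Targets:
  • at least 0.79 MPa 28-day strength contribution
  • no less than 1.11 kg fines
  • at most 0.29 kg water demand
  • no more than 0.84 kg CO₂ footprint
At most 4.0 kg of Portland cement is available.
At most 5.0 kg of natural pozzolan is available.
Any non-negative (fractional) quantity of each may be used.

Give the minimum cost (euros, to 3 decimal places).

€0.219

Set it up as a linear program. Let x1 = kg of limestone filler, x2 = kg of crushed granite, x3 = kg of Portland cement, x4 = kg of recycled aggregate, x5 = kg of natural pozzolan.
min 0.056x1 + 0.05x2 + 0.301x3 + 0.023x4 + 0.1x5 with:
  0.13x1 + 0.03x2 + 1.08x3 + 0.02x4 + 0.46x5 ≥ 0.79   (28-day strength contribution)
  1x1 + 0.02x2 + 1x3 + 0.06x4 + 1x5 ≥ 1.11   (fines)
  0.19x1 + 0.02x2 + 0.27x3 + 0.06x4 + 0.32x5 ≤ 0.29   (water demand)
  0.03x1 + 0.01x2 + 0.89x3 + 0.01x4 + 0.02x5 ≤ 0.84   (CO₂ footprint)
  x3 ≤ 4
  x5 ≤ 5
  x1, x2, x3, x4, x5 ≥ 0.
The cheapest feasible vertex uses only limestone filler, Portland cement, natural pozzolan; crushed granite, recycled aggregate are not used. Binding constraints: 28-day strength contribution, fines, water demand.
Optimal quantities: limestone filler = 0.2724 kg, Portland cement = 0.5957 kg, natural pozzolan = 0.2419 kg.
Hence cost = 0.056·0.2724 + 0.301·0.5957 + 0.1·0.2419 = €0.21875.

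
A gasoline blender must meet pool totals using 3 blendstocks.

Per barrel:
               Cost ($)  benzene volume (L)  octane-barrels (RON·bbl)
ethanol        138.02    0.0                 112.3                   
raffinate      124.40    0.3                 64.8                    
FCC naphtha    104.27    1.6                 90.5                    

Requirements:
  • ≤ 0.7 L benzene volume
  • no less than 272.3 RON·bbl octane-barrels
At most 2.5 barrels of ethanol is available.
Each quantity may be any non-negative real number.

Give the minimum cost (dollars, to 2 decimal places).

$331.62

Set it up as a linear program. Let x1 = barrels of ethanol, x2 = barrels of raffinate, x3 = barrels of FCC naphtha.
Minimize 138.02x1 + 124.4x2 + 104.27x3 with:
  0.3x2 + 1.6x3 ≤ 0.7   (benzene volume)
  112.3x1 + 64.8x2 + 90.5x3 ≥ 272.3   (octane-barrels)
  x1 ≤ 2.5
  x1, x2, x3 ≥ 0.
The optimal basis is {ethanol, FCC naphtha}; raffinate drops out. There the benzene volume and octane-barrels constraints are tight.
Optimal quantities: ethanol = 2.0722 barrels, FCC naphtha = 0.4375 barrels.
Cost = 138.02·2.0722 + 104.27·0.4375 = 331.6232.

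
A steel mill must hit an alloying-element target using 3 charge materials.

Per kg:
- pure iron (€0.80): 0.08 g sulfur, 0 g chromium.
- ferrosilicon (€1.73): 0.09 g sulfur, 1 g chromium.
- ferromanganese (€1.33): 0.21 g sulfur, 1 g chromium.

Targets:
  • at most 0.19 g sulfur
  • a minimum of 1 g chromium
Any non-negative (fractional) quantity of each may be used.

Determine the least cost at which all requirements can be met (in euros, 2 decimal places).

This is a linear program. Let x1 = kg of pure iron, x2 = kg of ferrosilicon, x3 = kg of ferromanganese.
min 0.8x1 + 1.73x2 + 1.33x3 s.t.:
  0.08x1 + 0.09x2 + 0.21x3 ≤ 0.19   (sulfur)
  1x2 + 1x3 ≥ 1   (chromium)
  x1, x2, x3 ≥ 0.
The minimum-cost mix takes nothing from pure iron — only ferrosilicon, ferromanganese. The sulfur and chromium requirements are met with equality.
Solving gives x2 = 0.1667, x3 = 0.8333.
Objective = 1.73·0.1667 + 1.33·0.8333 = 1.3967.

€1.40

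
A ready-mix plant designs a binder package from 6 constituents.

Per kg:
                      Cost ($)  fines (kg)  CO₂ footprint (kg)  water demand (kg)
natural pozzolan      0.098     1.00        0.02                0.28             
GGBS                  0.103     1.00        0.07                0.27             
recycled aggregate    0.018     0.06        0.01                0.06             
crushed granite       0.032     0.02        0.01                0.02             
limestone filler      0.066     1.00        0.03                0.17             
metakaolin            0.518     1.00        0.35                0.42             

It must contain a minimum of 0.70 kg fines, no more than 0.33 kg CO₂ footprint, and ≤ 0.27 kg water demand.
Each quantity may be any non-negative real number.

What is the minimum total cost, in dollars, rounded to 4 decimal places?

Set it up as a linear program. Let x1 = kg of natural pozzolan, x2 = kg of GGBS, x3 = kg of recycled aggregate, x4 = kg of crushed granite, x5 = kg of limestone filler, x6 = kg of metakaolin.
Minimise 0.098x1 + 0.103x2 + 0.018x3 + 0.032x4 + 0.066x5 + 0.518x6 with:
  1x1 + 1x2 + 0.06x3 + 0.02x4 + 1x5 + 1x6 ≥ 0.7   (fines)
  0.02x1 + 0.07x2 + 0.01x3 + 0.01x4 + 0.03x5 + 0.35x6 ≤ 0.33   (CO₂ footprint)
  0.28x1 + 0.27x2 + 0.06x3 + 0.02x4 + 0.17x5 + 0.42x6 ≤ 0.27   (water demand)
  x1, x2, x3, x4, x5, x6 ≥ 0.
The cheapest feasible vertex uses only limestone filler; natural pozzolan, GGBS, recycled aggregate, crushed granite, metakaolin are not used. Binding constraint: fines.
Optimal quantities: limestone filler = 0.7 kg.
Cost = 0.066·0.7 = 0.046200.

$0.0462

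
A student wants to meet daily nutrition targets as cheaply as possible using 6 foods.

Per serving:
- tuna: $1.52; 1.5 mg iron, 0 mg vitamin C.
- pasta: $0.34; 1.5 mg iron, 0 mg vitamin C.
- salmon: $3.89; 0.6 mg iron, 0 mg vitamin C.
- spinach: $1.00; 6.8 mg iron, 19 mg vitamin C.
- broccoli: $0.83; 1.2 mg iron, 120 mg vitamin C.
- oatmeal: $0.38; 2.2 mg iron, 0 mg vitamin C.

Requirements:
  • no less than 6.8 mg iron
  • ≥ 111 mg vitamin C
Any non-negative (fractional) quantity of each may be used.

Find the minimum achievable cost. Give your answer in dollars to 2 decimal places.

Let x1 = servings of tuna, x2 = servings of pasta, x3 = servings of salmon, x4 = servings of spinach, x5 = servings of broccoli, x6 = servings of oatmeal.
min 1.52x1 + 0.34x2 + 3.89x3 + 1x4 + 0.83x5 + 0.38x6 with:
  1.5x1 + 1.5x2 + 0.6x3 + 6.8x4 + 1.2x5 + 2.2x6 ≥ 6.8   (iron)
  19x4 + 120x5 ≥ 111   (vitamin C)
  x1, x2, x3, x4, x5, x6 ≥ 0.
At the optimum only spinach, broccoli are positive (tuna, pasta, salmon, oatmeal = 0). The iron and vitamin C requirements are met with equality.
Solving gives x4 = 0.8608, x5 = 0.7887.
Hence cost = 1·0.8608 + 0.83·0.7887 = $1.5154.

$1.52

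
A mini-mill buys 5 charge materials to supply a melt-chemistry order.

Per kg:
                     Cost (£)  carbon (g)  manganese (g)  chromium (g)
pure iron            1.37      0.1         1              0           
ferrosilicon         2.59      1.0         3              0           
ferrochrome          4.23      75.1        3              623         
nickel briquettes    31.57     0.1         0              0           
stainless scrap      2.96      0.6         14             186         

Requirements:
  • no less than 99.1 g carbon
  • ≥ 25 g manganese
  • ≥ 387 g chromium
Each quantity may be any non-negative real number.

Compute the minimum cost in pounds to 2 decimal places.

£9.99

This is a linear program. Let x1 = kg of pure iron, x2 = kg of ferrosilicon, x3 = kg of ferrochrome, x4 = kg of nickel briquettes, x5 = kg of stainless scrap.
Minimise 1.37x1 + 2.59x2 + 4.23x3 + 31.57x4 + 2.96x5 with:
  0.1x1 + 1x2 + 75.1x3 + 0.1x4 + 0.6x5 ≥ 99.1   (carbon)
  1x1 + 3x2 + 3x3 + 14x5 ≥ 25   (manganese)
  623x3 + 186x5 ≥ 387   (chromium)
  x1, x2, x3, x4, x5 ≥ 0.
The optimal basis is {ferrochrome, stainless scrap}; pure iron, ferrosilicon, nickel briquettes drop out. Binding constraints: carbon and manganese.
That vertex is x3 = 1.308, x5 = 1.506.
Total cost: 4.23·1.308 + 2.96·1.506 = 9.9906.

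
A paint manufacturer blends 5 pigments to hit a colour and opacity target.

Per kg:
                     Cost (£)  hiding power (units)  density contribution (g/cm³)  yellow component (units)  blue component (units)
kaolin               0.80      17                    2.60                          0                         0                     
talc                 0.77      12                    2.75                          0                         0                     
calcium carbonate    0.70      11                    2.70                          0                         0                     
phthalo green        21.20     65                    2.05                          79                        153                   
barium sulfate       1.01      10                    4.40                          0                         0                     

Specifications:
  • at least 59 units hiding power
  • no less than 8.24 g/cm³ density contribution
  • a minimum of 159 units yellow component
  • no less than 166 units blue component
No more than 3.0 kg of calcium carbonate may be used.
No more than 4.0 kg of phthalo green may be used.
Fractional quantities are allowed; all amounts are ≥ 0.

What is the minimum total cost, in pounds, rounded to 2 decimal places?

Let x1 = kg of kaolin, x2 = kg of talc, x3 = kg of calcium carbonate, x4 = kg of phthalo green, x5 = kg of barium sulfate.
min 0.8x1 + 0.77x2 + 0.7x3 + 21.2x4 + 1.01x5 subject to:
  17x1 + 12x2 + 11x3 + 65x4 + 10x5 ≥ 59   (hiding power)
  2.6x1 + 2.75x2 + 2.7x3 + 2.05x4 + 4.4x5 ≥ 8.24   (density contribution)
  79x4 ≥ 159   (yellow component)
  153x4 ≥ 166   (blue component)
  x3 ≤ 3
  x4 ≤ 4
  x1, x2, x3, x4, x5 ≥ 0.
The cheapest feasible vertex uses only phthalo green, barium sulfate; kaolin, talc, calcium carbonate are not used. There the density contribution and yellow component constraints are tight.
Solving gives x4 = 2.0127, x5 = 0.93501.
Hence cost = 21.2·2.0127 + 1.01·0.93501 = £43.6136.

£43.61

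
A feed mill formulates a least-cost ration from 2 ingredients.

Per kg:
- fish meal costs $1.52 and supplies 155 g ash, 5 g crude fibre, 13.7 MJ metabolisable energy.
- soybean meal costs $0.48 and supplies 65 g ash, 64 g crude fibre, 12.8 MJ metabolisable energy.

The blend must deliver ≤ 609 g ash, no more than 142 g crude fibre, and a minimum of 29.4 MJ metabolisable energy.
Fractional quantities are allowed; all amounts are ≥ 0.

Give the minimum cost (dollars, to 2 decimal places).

$1.18

Set it up as a linear program. Let x1 = kg of fish meal, x2 = kg of soybean meal.
Minimize 1.52x1 + 0.48x2 subject to:
  155x1 + 65x2 ≤ 609   (ash)
  5x1 + 64x2 ≤ 142   (crude fibre)
  13.7x1 + 12.8x2 ≥ 29.4   (metabolisable energy)
  x1, x2 ≥ 0.
Both inputs are positive at the optimum. Binding constraints: crude fibre and metabolisable energy.
So fish meal = 0.07874 kg, soybean meal = 2.213 kg.
Objective = 1.52·0.07874 + 0.48·2.213 = 1.1819.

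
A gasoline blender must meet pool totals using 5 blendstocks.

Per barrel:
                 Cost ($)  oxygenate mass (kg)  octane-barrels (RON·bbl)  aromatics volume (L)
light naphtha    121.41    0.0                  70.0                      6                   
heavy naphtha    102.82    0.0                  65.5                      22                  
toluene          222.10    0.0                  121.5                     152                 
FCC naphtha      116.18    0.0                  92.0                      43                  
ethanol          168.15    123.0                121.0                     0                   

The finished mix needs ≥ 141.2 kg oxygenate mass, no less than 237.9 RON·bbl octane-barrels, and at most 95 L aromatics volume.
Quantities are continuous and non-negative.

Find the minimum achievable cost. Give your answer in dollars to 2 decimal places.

This is a linear program. Let x1 = barrels of light naphtha, x2 = barrels of heavy naphtha, x3 = barrels of toluene, x4 = barrels of FCC naphtha, x5 = barrels of ethanol.
Minimize 121.41x1 + 102.82x2 + 222.1x3 + 116.18x4 + 168.15x5 s.t.:
  123x5 ≥ 141.2   (oxygenate mass)
  70x1 + 65.5x2 + 121.5x3 + 92x4 + 121x5 ≥ 237.9   (octane-barrels)
  6x1 + 22x2 + 152x3 + 43x4 ≤ 95   (aromatics volume)
  x1, x2, x3, x4, x5 ≥ 0.
The optimal basis is {FCC naphtha, ethanol}; light naphtha, heavy naphtha, toluene drop out. Binding constraints: oxygenate mass and octane-barrels.
So FCC naphtha = 1.076 barrels, ethanol = 1.148 barrels.
Objective = 116.18·1.076 + 168.15·1.148 = 318.0459.

$318.05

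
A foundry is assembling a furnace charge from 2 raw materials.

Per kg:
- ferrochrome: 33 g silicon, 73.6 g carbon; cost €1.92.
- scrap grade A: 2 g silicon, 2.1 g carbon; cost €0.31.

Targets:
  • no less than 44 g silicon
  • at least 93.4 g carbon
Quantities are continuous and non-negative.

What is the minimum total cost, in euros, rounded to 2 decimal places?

Let x1 = kg of ferrochrome, x2 = kg of scrap grade A.
Minimize 1.92x1 + 0.31x2 subject to:
  33x1 + 2x2 ≥ 44   (silicon)
  73.6x1 + 2.1x2 ≥ 93.4   (carbon)
  x1, x2 ≥ 0.
The cheapest feasible vertex uses only ferrochrome; scrap grade A is not used. There the silicon constraint is tight.
Optimal quantities: ferrochrome = 1.333 kg.
Hence cost = 1.92·1.333 = €2.5594.

€2.56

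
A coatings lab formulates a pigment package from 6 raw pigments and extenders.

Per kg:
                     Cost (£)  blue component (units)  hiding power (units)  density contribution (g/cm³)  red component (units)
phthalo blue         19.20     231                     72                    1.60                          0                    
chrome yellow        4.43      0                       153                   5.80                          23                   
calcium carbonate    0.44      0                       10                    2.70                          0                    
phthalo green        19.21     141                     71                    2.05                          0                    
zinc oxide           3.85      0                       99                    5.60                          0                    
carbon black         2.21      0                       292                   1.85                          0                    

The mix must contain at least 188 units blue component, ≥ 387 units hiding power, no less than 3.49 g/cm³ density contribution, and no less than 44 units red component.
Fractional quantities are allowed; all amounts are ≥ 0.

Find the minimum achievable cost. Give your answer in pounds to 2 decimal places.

Treat it as an LP. Let x1 = kg of phthalo blue, x2 = kg of chrome yellow, x3 = kg of calcium carbonate, x4 = kg of phthalo green, x5 = kg of zinc oxide, x6 = kg of carbon black.
Minimise 19.2x1 + 4.43x2 + 0.44x3 + 19.21x4 + 3.85x5 + 2.21x6 with:
  231x1 + 141x4 ≥ 188   (blue component)
  72x1 + 153x2 + 10x3 + 71x4 + 99x5 + 292x6 ≥ 387   (hiding power)
  1.6x1 + 5.8x2 + 2.7x3 + 2.05x4 + 5.6x5 + 1.85x6 ≥ 3.49   (density contribution)
  23x2 ≥ 44   (red component)
  x1, x2, x3, x4, x5, x6 ≥ 0.
The optimal basis is {phthalo blue, chrome yellow, carbon black}; calcium carbonate, phthalo green, zinc oxide drop out. The blue component, hiding power, red component requirements are met with equality.
Solving gives x1 = 0.8139, x2 = 1.913, x6 = 0.1223.
Total cost: 19.2·0.8139 + 4.43·1.913 + 2.21·0.1223 = 24.3718.

£24.37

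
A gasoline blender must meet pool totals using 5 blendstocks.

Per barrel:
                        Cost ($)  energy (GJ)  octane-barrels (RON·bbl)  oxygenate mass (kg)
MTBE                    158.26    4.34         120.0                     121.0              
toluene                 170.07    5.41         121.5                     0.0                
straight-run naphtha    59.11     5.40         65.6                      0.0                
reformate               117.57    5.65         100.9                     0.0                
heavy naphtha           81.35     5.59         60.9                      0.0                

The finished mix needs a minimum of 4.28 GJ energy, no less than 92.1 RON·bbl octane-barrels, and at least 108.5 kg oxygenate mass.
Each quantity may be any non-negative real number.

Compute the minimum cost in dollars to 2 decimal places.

$146.16

Let x1 = barrels of MTBE, x2 = barrels of toluene, x3 = barrels of straight-run naphtha, x4 = barrels of reformate, x5 = barrels of heavy naphtha.
Minimise 158.26x1 + 170.07x2 + 59.11x3 + 117.57x4 + 81.35x5 s.t.:
  4.34x1 + 5.41x2 + 5.4x3 + 5.65x4 + 5.59x5 ≥ 4.28   (energy)
  120x1 + 121.5x2 + 65.6x3 + 100.9x4 + 60.9x5 ≥ 92.1   (octane-barrels)
  121x1 ≥ 108.5   (oxygenate mass)
  x1, x2, x3, x4, x5 ≥ 0.
The minimum-cost mix takes nothing from toluene, reformate, heavy naphtha — only MTBE, straight-run naphtha. Binding constraints: energy and oxygenate mass.
Solving gives x1 = 0.8967, x3 = 0.07192.
Hence cost = 158.26·0.8967 + 59.11·0.07192 = $146.1629.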